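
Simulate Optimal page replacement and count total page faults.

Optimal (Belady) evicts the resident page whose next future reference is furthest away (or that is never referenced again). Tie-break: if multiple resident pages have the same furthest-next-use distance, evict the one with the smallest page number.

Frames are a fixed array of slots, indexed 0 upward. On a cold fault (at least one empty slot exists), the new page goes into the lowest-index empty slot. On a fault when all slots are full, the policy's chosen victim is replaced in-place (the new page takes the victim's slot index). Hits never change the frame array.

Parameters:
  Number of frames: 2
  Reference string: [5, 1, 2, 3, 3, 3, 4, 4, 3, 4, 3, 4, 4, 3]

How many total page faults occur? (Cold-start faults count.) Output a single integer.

Step 0: ref 5 → FAULT, frames=[5,-]
Step 1: ref 1 → FAULT, frames=[5,1]
Step 2: ref 2 → FAULT (evict 1), frames=[5,2]
Step 3: ref 3 → FAULT (evict 2), frames=[5,3]
Step 4: ref 3 → HIT, frames=[5,3]
Step 5: ref 3 → HIT, frames=[5,3]
Step 6: ref 4 → FAULT (evict 5), frames=[4,3]
Step 7: ref 4 → HIT, frames=[4,3]
Step 8: ref 3 → HIT, frames=[4,3]
Step 9: ref 4 → HIT, frames=[4,3]
Step 10: ref 3 → HIT, frames=[4,3]
Step 11: ref 4 → HIT, frames=[4,3]
Step 12: ref 4 → HIT, frames=[4,3]
Step 13: ref 3 → HIT, frames=[4,3]
Total faults: 5

Answer: 5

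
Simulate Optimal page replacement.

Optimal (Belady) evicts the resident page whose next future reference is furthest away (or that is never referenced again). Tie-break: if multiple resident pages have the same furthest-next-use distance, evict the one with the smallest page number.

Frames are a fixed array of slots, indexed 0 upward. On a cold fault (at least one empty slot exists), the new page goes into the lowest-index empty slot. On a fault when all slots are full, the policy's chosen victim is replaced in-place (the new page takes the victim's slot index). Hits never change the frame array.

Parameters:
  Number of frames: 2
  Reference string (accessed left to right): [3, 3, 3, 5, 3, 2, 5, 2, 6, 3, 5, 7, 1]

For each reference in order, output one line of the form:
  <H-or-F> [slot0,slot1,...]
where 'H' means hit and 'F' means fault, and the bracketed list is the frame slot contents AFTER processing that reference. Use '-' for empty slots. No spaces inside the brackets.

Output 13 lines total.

F [3,-]
H [3,-]
H [3,-]
F [3,5]
H [3,5]
F [2,5]
H [2,5]
H [2,5]
F [6,5]
F [3,5]
H [3,5]
F [7,5]
F [7,1]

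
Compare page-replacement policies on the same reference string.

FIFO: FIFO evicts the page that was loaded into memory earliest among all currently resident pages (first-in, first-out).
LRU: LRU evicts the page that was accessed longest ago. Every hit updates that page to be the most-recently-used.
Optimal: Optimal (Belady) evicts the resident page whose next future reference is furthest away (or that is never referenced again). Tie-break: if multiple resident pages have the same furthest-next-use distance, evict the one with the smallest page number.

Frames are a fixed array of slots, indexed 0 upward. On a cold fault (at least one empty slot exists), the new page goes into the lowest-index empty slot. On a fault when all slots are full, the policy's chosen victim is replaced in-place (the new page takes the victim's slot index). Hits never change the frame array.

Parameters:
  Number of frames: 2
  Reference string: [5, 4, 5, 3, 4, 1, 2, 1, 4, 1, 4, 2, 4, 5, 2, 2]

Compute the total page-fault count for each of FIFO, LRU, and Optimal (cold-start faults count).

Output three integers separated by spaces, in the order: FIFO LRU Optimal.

Answer: 11 10 8

Derivation:
--- FIFO ---
  step 0: ref 5 -> FAULT, frames=[5,-] (faults so far: 1)
  step 1: ref 4 -> FAULT, frames=[5,4] (faults so far: 2)
  step 2: ref 5 -> HIT, frames=[5,4] (faults so far: 2)
  step 3: ref 3 -> FAULT, evict 5, frames=[3,4] (faults so far: 3)
  step 4: ref 4 -> HIT, frames=[3,4] (faults so far: 3)
  step 5: ref 1 -> FAULT, evict 4, frames=[3,1] (faults so far: 4)
  step 6: ref 2 -> FAULT, evict 3, frames=[2,1] (faults so far: 5)
  step 7: ref 1 -> HIT, frames=[2,1] (faults so far: 5)
  step 8: ref 4 -> FAULT, evict 1, frames=[2,4] (faults so far: 6)
  step 9: ref 1 -> FAULT, evict 2, frames=[1,4] (faults so far: 7)
  step 10: ref 4 -> HIT, frames=[1,4] (faults so far: 7)
  step 11: ref 2 -> FAULT, evict 4, frames=[1,2] (faults so far: 8)
  step 12: ref 4 -> FAULT, evict 1, frames=[4,2] (faults so far: 9)
  step 13: ref 5 -> FAULT, evict 2, frames=[4,5] (faults so far: 10)
  step 14: ref 2 -> FAULT, evict 4, frames=[2,5] (faults so far: 11)
  step 15: ref 2 -> HIT, frames=[2,5] (faults so far: 11)
  FIFO total faults: 11
--- LRU ---
  step 0: ref 5 -> FAULT, frames=[5,-] (faults so far: 1)
  step 1: ref 4 -> FAULT, frames=[5,4] (faults so far: 2)
  step 2: ref 5 -> HIT, frames=[5,4] (faults so far: 2)
  step 3: ref 3 -> FAULT, evict 4, frames=[5,3] (faults so far: 3)
  step 4: ref 4 -> FAULT, evict 5, frames=[4,3] (faults so far: 4)
  step 5: ref 1 -> FAULT, evict 3, frames=[4,1] (faults so far: 5)
  step 6: ref 2 -> FAULT, evict 4, frames=[2,1] (faults so far: 6)
  step 7: ref 1 -> HIT, frames=[2,1] (faults so far: 6)
  step 8: ref 4 -> FAULT, evict 2, frames=[4,1] (faults so far: 7)
  step 9: ref 1 -> HIT, frames=[4,1] (faults so far: 7)
  step 10: ref 4 -> HIT, frames=[4,1] (faults so far: 7)
  step 11: ref 2 -> FAULT, evict 1, frames=[4,2] (faults so far: 8)
  step 12: ref 4 -> HIT, frames=[4,2] (faults so far: 8)
  step 13: ref 5 -> FAULT, evict 2, frames=[4,5] (faults so far: 9)
  step 14: ref 2 -> FAULT, evict 4, frames=[2,5] (faults so far: 10)
  step 15: ref 2 -> HIT, frames=[2,5] (faults so far: 10)
  LRU total faults: 10
--- Optimal ---
  step 0: ref 5 -> FAULT, frames=[5,-] (faults so far: 1)
  step 1: ref 4 -> FAULT, frames=[5,4] (faults so far: 2)
  step 2: ref 5 -> HIT, frames=[5,4] (faults so far: 2)
  step 3: ref 3 -> FAULT, evict 5, frames=[3,4] (faults so far: 3)
  step 4: ref 4 -> HIT, frames=[3,4] (faults so far: 3)
  step 5: ref 1 -> FAULT, evict 3, frames=[1,4] (faults so far: 4)
  step 6: ref 2 -> FAULT, evict 4, frames=[1,2] (faults so far: 5)
  step 7: ref 1 -> HIT, frames=[1,2] (faults so far: 5)
  step 8: ref 4 -> FAULT, evict 2, frames=[1,4] (faults so far: 6)
  step 9: ref 1 -> HIT, frames=[1,4] (faults so far: 6)
  step 10: ref 4 -> HIT, frames=[1,4] (faults so far: 6)
  step 11: ref 2 -> FAULT, evict 1, frames=[2,4] (faults so far: 7)
  step 12: ref 4 -> HIT, frames=[2,4] (faults so far: 7)
  step 13: ref 5 -> FAULT, evict 4, frames=[2,5] (faults so far: 8)
  step 14: ref 2 -> HIT, frames=[2,5] (faults so far: 8)
  step 15: ref 2 -> HIT, frames=[2,5] (faults so far: 8)
  Optimal total faults: 8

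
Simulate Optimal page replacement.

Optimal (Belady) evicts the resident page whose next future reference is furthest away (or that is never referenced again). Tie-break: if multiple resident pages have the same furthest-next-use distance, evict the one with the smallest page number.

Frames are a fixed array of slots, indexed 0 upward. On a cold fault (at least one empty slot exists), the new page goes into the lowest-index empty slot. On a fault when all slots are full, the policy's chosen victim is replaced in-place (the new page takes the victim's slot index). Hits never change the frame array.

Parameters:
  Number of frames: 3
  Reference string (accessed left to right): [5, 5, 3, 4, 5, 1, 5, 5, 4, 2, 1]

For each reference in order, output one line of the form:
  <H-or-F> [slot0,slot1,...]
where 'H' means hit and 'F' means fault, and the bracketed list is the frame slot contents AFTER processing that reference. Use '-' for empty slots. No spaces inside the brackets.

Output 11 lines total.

F [5,-,-]
H [5,-,-]
F [5,3,-]
F [5,3,4]
H [5,3,4]
F [5,1,4]
H [5,1,4]
H [5,1,4]
H [5,1,4]
F [5,1,2]
H [5,1,2]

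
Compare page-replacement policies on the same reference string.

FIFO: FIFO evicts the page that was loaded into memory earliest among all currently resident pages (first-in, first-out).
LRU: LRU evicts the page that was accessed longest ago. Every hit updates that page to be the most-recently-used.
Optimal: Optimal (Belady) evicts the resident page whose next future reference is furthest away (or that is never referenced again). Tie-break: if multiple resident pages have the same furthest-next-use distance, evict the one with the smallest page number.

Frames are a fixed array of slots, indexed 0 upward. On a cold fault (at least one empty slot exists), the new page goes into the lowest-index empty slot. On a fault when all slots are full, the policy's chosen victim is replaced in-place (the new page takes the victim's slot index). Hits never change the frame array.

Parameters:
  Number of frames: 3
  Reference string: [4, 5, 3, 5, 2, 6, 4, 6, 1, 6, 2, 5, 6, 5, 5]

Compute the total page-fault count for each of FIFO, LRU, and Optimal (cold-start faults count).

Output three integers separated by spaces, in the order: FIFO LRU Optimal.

--- FIFO ---
  step 0: ref 4 -> FAULT, frames=[4,-,-] (faults so far: 1)
  step 1: ref 5 -> FAULT, frames=[4,5,-] (faults so far: 2)
  step 2: ref 3 -> FAULT, frames=[4,5,3] (faults so far: 3)
  step 3: ref 5 -> HIT, frames=[4,5,3] (faults so far: 3)
  step 4: ref 2 -> FAULT, evict 4, frames=[2,5,3] (faults so far: 4)
  step 5: ref 6 -> FAULT, evict 5, frames=[2,6,3] (faults so far: 5)
  step 6: ref 4 -> FAULT, evict 3, frames=[2,6,4] (faults so far: 6)
  step 7: ref 6 -> HIT, frames=[2,6,4] (faults so far: 6)
  step 8: ref 1 -> FAULT, evict 2, frames=[1,6,4] (faults so far: 7)
  step 9: ref 6 -> HIT, frames=[1,6,4] (faults so far: 7)
  step 10: ref 2 -> FAULT, evict 6, frames=[1,2,4] (faults so far: 8)
  step 11: ref 5 -> FAULT, evict 4, frames=[1,2,5] (faults so far: 9)
  step 12: ref 6 -> FAULT, evict 1, frames=[6,2,5] (faults so far: 10)
  step 13: ref 5 -> HIT, frames=[6,2,5] (faults so far: 10)
  step 14: ref 5 -> HIT, frames=[6,2,5] (faults so far: 10)
  FIFO total faults: 10
--- LRU ---
  step 0: ref 4 -> FAULT, frames=[4,-,-] (faults so far: 1)
  step 1: ref 5 -> FAULT, frames=[4,5,-] (faults so far: 2)
  step 2: ref 3 -> FAULT, frames=[4,5,3] (faults so far: 3)
  step 3: ref 5 -> HIT, frames=[4,5,3] (faults so far: 3)
  step 4: ref 2 -> FAULT, evict 4, frames=[2,5,3] (faults so far: 4)
  step 5: ref 6 -> FAULT, evict 3, frames=[2,5,6] (faults so far: 5)
  step 6: ref 4 -> FAULT, evict 5, frames=[2,4,6] (faults so far: 6)
  step 7: ref 6 -> HIT, frames=[2,4,6] (faults so far: 6)
  step 8: ref 1 -> FAULT, evict 2, frames=[1,4,6] (faults so far: 7)
  step 9: ref 6 -> HIT, frames=[1,4,6] (faults so far: 7)
  step 10: ref 2 -> FAULT, evict 4, frames=[1,2,6] (faults so far: 8)
  step 11: ref 5 -> FAULT, evict 1, frames=[5,2,6] (faults so far: 9)
  step 12: ref 6 -> HIT, frames=[5,2,6] (faults so far: 9)
  step 13: ref 5 -> HIT, frames=[5,2,6] (faults so far: 9)
  step 14: ref 5 -> HIT, frames=[5,2,6] (faults so far: 9)
  LRU total faults: 9
--- Optimal ---
  step 0: ref 4 -> FAULT, frames=[4,-,-] (faults so far: 1)
  step 1: ref 5 -> FAULT, frames=[4,5,-] (faults so far: 2)
  step 2: ref 3 -> FAULT, frames=[4,5,3] (faults so far: 3)
  step 3: ref 5 -> HIT, frames=[4,5,3] (faults so far: 3)
  step 4: ref 2 -> FAULT, evict 3, frames=[4,5,2] (faults so far: 4)
  step 5: ref 6 -> FAULT, evict 5, frames=[4,6,2] (faults so far: 5)
  step 6: ref 4 -> HIT, frames=[4,6,2] (faults so far: 5)
  step 7: ref 6 -> HIT, frames=[4,6,2] (faults so far: 5)
  step 8: ref 1 -> FAULT, evict 4, frames=[1,6,2] (faults so far: 6)
  step 9: ref 6 -> HIT, frames=[1,6,2] (faults so far: 6)
  step 10: ref 2 -> HIT, frames=[1,6,2] (faults so far: 6)
  step 11: ref 5 -> FAULT, evict 1, frames=[5,6,2] (faults so far: 7)
  step 12: ref 6 -> HIT, frames=[5,6,2] (faults so far: 7)
  step 13: ref 5 -> HIT, frames=[5,6,2] (faults so far: 7)
  step 14: ref 5 -> HIT, frames=[5,6,2] (faults so far: 7)
  Optimal total faults: 7

Answer: 10 9 7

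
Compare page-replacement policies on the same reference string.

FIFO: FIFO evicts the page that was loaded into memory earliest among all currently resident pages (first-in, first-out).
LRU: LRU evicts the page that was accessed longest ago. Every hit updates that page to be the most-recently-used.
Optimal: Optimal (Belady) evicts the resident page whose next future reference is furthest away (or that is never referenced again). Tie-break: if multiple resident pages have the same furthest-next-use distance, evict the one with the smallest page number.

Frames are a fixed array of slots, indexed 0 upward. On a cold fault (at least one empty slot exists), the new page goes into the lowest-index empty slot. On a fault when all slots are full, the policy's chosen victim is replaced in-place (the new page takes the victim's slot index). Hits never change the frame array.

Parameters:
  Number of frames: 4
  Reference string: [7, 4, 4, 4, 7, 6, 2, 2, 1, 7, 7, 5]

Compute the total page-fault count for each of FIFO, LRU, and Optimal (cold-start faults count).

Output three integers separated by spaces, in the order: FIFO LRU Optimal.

Answer: 7 6 6

Derivation:
--- FIFO ---
  step 0: ref 7 -> FAULT, frames=[7,-,-,-] (faults so far: 1)
  step 1: ref 4 -> FAULT, frames=[7,4,-,-] (faults so far: 2)
  step 2: ref 4 -> HIT, frames=[7,4,-,-] (faults so far: 2)
  step 3: ref 4 -> HIT, frames=[7,4,-,-] (faults so far: 2)
  step 4: ref 7 -> HIT, frames=[7,4,-,-] (faults so far: 2)
  step 5: ref 6 -> FAULT, frames=[7,4,6,-] (faults so far: 3)
  step 6: ref 2 -> FAULT, frames=[7,4,6,2] (faults so far: 4)
  step 7: ref 2 -> HIT, frames=[7,4,6,2] (faults so far: 4)
  step 8: ref 1 -> FAULT, evict 7, frames=[1,4,6,2] (faults so far: 5)
  step 9: ref 7 -> FAULT, evict 4, frames=[1,7,6,2] (faults so far: 6)
  step 10: ref 7 -> HIT, frames=[1,7,6,2] (faults so far: 6)
  step 11: ref 5 -> FAULT, evict 6, frames=[1,7,5,2] (faults so far: 7)
  FIFO total faults: 7
--- LRU ---
  step 0: ref 7 -> FAULT, frames=[7,-,-,-] (faults so far: 1)
  step 1: ref 4 -> FAULT, frames=[7,4,-,-] (faults so far: 2)
  step 2: ref 4 -> HIT, frames=[7,4,-,-] (faults so far: 2)
  step 3: ref 4 -> HIT, frames=[7,4,-,-] (faults so far: 2)
  step 4: ref 7 -> HIT, frames=[7,4,-,-] (faults so far: 2)
  step 5: ref 6 -> FAULT, frames=[7,4,6,-] (faults so far: 3)
  step 6: ref 2 -> FAULT, frames=[7,4,6,2] (faults so far: 4)
  step 7: ref 2 -> HIT, frames=[7,4,6,2] (faults so far: 4)
  step 8: ref 1 -> FAULT, evict 4, frames=[7,1,6,2] (faults so far: 5)
  step 9: ref 7 -> HIT, frames=[7,1,6,2] (faults so far: 5)
  step 10: ref 7 -> HIT, frames=[7,1,6,2] (faults so far: 5)
  step 11: ref 5 -> FAULT, evict 6, frames=[7,1,5,2] (faults so far: 6)
  LRU total faults: 6
--- Optimal ---
  step 0: ref 7 -> FAULT, frames=[7,-,-,-] (faults so far: 1)
  step 1: ref 4 -> FAULT, frames=[7,4,-,-] (faults so far: 2)
  step 2: ref 4 -> HIT, frames=[7,4,-,-] (faults so far: 2)
  step 3: ref 4 -> HIT, frames=[7,4,-,-] (faults so far: 2)
  step 4: ref 7 -> HIT, frames=[7,4,-,-] (faults so far: 2)
  step 5: ref 6 -> FAULT, frames=[7,4,6,-] (faults so far: 3)
  step 6: ref 2 -> FAULT, frames=[7,4,6,2] (faults so far: 4)
  step 7: ref 2 -> HIT, frames=[7,4,6,2] (faults so far: 4)
  step 8: ref 1 -> FAULT, evict 2, frames=[7,4,6,1] (faults so far: 5)
  step 9: ref 7 -> HIT, frames=[7,4,6,1] (faults so far: 5)
  step 10: ref 7 -> HIT, frames=[7,4,6,1] (faults so far: 5)
  step 11: ref 5 -> FAULT, evict 1, frames=[7,4,6,5] (faults so far: 6)
  Optimal total faults: 6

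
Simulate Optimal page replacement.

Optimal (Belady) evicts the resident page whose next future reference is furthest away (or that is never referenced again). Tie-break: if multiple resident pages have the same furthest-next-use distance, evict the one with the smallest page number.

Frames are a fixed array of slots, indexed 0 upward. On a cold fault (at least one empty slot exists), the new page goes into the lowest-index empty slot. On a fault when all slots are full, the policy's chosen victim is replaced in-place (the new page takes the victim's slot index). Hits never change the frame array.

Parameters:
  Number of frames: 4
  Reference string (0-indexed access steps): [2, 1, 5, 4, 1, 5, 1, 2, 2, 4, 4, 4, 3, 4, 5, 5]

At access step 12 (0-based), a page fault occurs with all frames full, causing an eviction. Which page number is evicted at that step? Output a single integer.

Step 0: ref 2 -> FAULT, frames=[2,-,-,-]
Step 1: ref 1 -> FAULT, frames=[2,1,-,-]
Step 2: ref 5 -> FAULT, frames=[2,1,5,-]
Step 3: ref 4 -> FAULT, frames=[2,1,5,4]
Step 4: ref 1 -> HIT, frames=[2,1,5,4]
Step 5: ref 5 -> HIT, frames=[2,1,5,4]
Step 6: ref 1 -> HIT, frames=[2,1,5,4]
Step 7: ref 2 -> HIT, frames=[2,1,5,4]
Step 8: ref 2 -> HIT, frames=[2,1,5,4]
Step 9: ref 4 -> HIT, frames=[2,1,5,4]
Step 10: ref 4 -> HIT, frames=[2,1,5,4]
Step 11: ref 4 -> HIT, frames=[2,1,5,4]
Step 12: ref 3 -> FAULT, evict 1, frames=[2,3,5,4]
At step 12: evicted page 1

Answer: 1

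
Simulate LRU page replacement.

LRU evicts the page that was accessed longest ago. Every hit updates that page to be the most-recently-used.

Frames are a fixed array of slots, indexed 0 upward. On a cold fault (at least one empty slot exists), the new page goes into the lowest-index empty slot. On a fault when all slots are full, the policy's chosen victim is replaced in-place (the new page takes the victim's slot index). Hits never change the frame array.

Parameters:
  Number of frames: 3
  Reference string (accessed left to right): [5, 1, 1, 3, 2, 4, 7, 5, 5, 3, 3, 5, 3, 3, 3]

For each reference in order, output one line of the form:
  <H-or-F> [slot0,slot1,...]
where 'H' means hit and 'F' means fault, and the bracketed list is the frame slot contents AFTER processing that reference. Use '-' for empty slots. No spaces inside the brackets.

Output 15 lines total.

F [5,-,-]
F [5,1,-]
H [5,1,-]
F [5,1,3]
F [2,1,3]
F [2,4,3]
F [2,4,7]
F [5,4,7]
H [5,4,7]
F [5,3,7]
H [5,3,7]
H [5,3,7]
H [5,3,7]
H [5,3,7]
H [5,3,7]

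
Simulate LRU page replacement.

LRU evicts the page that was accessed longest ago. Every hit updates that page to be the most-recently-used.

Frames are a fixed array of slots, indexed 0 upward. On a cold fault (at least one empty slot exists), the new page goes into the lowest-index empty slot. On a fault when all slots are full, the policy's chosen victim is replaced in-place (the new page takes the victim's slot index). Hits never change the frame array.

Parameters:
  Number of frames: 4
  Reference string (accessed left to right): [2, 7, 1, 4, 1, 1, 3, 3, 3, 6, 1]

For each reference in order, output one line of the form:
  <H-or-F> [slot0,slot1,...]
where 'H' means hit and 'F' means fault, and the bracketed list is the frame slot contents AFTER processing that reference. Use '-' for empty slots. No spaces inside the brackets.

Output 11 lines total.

F [2,-,-,-]
F [2,7,-,-]
F [2,7,1,-]
F [2,7,1,4]
H [2,7,1,4]
H [2,7,1,4]
F [3,7,1,4]
H [3,7,1,4]
H [3,7,1,4]
F [3,6,1,4]
H [3,6,1,4]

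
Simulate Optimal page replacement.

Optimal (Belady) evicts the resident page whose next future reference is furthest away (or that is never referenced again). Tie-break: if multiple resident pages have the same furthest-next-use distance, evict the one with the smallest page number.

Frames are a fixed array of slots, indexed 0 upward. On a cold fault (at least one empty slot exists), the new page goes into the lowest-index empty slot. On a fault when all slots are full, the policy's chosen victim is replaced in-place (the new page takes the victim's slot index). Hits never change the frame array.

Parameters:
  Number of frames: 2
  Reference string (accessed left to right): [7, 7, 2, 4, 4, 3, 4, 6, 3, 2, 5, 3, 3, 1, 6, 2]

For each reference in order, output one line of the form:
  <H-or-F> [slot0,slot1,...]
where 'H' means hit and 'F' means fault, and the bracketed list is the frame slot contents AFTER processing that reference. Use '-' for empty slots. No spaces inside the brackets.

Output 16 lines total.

F [7,-]
H [7,-]
F [7,2]
F [4,2]
H [4,2]
F [4,3]
H [4,3]
F [6,3]
H [6,3]
F [2,3]
F [5,3]
H [5,3]
H [5,3]
F [5,1]
F [5,6]
F [2,6]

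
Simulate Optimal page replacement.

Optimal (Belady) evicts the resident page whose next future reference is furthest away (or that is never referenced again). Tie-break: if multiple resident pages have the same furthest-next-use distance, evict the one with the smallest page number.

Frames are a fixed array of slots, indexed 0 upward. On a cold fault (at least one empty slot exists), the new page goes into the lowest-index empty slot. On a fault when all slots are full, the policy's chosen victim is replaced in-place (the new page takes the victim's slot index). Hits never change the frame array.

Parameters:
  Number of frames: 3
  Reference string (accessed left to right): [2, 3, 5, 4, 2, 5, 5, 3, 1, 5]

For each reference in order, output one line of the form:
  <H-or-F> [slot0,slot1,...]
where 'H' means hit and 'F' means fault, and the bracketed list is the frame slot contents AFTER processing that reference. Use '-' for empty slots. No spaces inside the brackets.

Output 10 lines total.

F [2,-,-]
F [2,3,-]
F [2,3,5]
F [2,4,5]
H [2,4,5]
H [2,4,5]
H [2,4,5]
F [3,4,5]
F [1,4,5]
H [1,4,5]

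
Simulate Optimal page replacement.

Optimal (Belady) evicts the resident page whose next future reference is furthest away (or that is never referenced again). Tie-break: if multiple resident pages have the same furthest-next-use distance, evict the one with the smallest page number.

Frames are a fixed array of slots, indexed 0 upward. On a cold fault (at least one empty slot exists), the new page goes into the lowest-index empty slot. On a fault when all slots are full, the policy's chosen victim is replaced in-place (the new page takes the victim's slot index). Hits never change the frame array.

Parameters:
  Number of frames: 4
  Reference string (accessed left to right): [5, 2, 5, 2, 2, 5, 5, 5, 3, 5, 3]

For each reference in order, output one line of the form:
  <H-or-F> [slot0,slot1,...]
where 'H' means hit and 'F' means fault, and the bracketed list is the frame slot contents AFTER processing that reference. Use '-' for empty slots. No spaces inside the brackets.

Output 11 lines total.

F [5,-,-,-]
F [5,2,-,-]
H [5,2,-,-]
H [5,2,-,-]
H [5,2,-,-]
H [5,2,-,-]
H [5,2,-,-]
H [5,2,-,-]
F [5,2,3,-]
H [5,2,3,-]
H [5,2,3,-]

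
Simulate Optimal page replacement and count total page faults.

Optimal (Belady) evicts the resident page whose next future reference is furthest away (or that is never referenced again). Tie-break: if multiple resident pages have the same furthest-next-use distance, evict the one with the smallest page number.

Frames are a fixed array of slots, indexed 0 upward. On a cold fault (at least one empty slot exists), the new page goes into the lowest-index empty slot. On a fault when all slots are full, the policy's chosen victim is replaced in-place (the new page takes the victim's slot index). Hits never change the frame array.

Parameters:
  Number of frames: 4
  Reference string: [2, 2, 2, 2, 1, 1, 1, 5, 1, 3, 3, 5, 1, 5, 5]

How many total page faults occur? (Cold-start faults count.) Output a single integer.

Answer: 4

Derivation:
Step 0: ref 2 → FAULT, frames=[2,-,-,-]
Step 1: ref 2 → HIT, frames=[2,-,-,-]
Step 2: ref 2 → HIT, frames=[2,-,-,-]
Step 3: ref 2 → HIT, frames=[2,-,-,-]
Step 4: ref 1 → FAULT, frames=[2,1,-,-]
Step 5: ref 1 → HIT, frames=[2,1,-,-]
Step 6: ref 1 → HIT, frames=[2,1,-,-]
Step 7: ref 5 → FAULT, frames=[2,1,5,-]
Step 8: ref 1 → HIT, frames=[2,1,5,-]
Step 9: ref 3 → FAULT, frames=[2,1,5,3]
Step 10: ref 3 → HIT, frames=[2,1,5,3]
Step 11: ref 5 → HIT, frames=[2,1,5,3]
Step 12: ref 1 → HIT, frames=[2,1,5,3]
Step 13: ref 5 → HIT, frames=[2,1,5,3]
Step 14: ref 5 → HIT, frames=[2,1,5,3]
Total faults: 4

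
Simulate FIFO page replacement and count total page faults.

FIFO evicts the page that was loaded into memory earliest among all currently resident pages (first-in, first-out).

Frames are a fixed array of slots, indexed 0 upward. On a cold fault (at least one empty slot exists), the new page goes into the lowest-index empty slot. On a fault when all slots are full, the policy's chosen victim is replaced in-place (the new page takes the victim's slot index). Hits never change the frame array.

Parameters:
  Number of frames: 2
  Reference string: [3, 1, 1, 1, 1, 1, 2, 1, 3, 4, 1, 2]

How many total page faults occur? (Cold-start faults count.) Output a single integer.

Step 0: ref 3 → FAULT, frames=[3,-]
Step 1: ref 1 → FAULT, frames=[3,1]
Step 2: ref 1 → HIT, frames=[3,1]
Step 3: ref 1 → HIT, frames=[3,1]
Step 4: ref 1 → HIT, frames=[3,1]
Step 5: ref 1 → HIT, frames=[3,1]
Step 6: ref 2 → FAULT (evict 3), frames=[2,1]
Step 7: ref 1 → HIT, frames=[2,1]
Step 8: ref 3 → FAULT (evict 1), frames=[2,3]
Step 9: ref 4 → FAULT (evict 2), frames=[4,3]
Step 10: ref 1 → FAULT (evict 3), frames=[4,1]
Step 11: ref 2 → FAULT (evict 4), frames=[2,1]
Total faults: 7

Answer: 7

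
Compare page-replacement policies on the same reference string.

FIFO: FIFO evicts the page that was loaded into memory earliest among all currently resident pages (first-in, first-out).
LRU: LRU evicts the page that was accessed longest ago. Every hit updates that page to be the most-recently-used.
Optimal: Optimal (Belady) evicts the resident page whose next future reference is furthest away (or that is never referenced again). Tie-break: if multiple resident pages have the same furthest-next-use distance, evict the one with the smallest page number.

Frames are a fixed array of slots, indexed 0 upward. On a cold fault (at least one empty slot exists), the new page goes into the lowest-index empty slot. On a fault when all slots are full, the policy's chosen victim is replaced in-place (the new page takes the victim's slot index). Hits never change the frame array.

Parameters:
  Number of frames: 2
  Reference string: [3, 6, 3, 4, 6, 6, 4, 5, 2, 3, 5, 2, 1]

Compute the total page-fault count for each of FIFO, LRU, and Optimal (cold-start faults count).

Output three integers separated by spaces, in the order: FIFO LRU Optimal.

--- FIFO ---
  step 0: ref 3 -> FAULT, frames=[3,-] (faults so far: 1)
  step 1: ref 6 -> FAULT, frames=[3,6] (faults so far: 2)
  step 2: ref 3 -> HIT, frames=[3,6] (faults so far: 2)
  step 3: ref 4 -> FAULT, evict 3, frames=[4,6] (faults so far: 3)
  step 4: ref 6 -> HIT, frames=[4,6] (faults so far: 3)
  step 5: ref 6 -> HIT, frames=[4,6] (faults so far: 3)
  step 6: ref 4 -> HIT, frames=[4,6] (faults so far: 3)
  step 7: ref 5 -> FAULT, evict 6, frames=[4,5] (faults so far: 4)
  step 8: ref 2 -> FAULT, evict 4, frames=[2,5] (faults so far: 5)
  step 9: ref 3 -> FAULT, evict 5, frames=[2,3] (faults so far: 6)
  step 10: ref 5 -> FAULT, evict 2, frames=[5,3] (faults so far: 7)
  step 11: ref 2 -> FAULT, evict 3, frames=[5,2] (faults so far: 8)
  step 12: ref 1 -> FAULT, evict 5, frames=[1,2] (faults so far: 9)
  FIFO total faults: 9
--- LRU ---
  step 0: ref 3 -> FAULT, frames=[3,-] (faults so far: 1)
  step 1: ref 6 -> FAULT, frames=[3,6] (faults so far: 2)
  step 2: ref 3 -> HIT, frames=[3,6] (faults so far: 2)
  step 3: ref 4 -> FAULT, evict 6, frames=[3,4] (faults so far: 3)
  step 4: ref 6 -> FAULT, evict 3, frames=[6,4] (faults so far: 4)
  step 5: ref 6 -> HIT, frames=[6,4] (faults so far: 4)
  step 6: ref 4 -> HIT, frames=[6,4] (faults so far: 4)
  step 7: ref 5 -> FAULT, evict 6, frames=[5,4] (faults so far: 5)
  step 8: ref 2 -> FAULT, evict 4, frames=[5,2] (faults so far: 6)
  step 9: ref 3 -> FAULT, evict 5, frames=[3,2] (faults so far: 7)
  step 10: ref 5 -> FAULT, evict 2, frames=[3,5] (faults so far: 8)
  step 11: ref 2 -> FAULT, evict 3, frames=[2,5] (faults so far: 9)
  step 12: ref 1 -> FAULT, evict 5, frames=[2,1] (faults so far: 10)
  LRU total faults: 10
--- Optimal ---
  step 0: ref 3 -> FAULT, frames=[3,-] (faults so far: 1)
  step 1: ref 6 -> FAULT, frames=[3,6] (faults so far: 2)
  step 2: ref 3 -> HIT, frames=[3,6] (faults so far: 2)
  step 3: ref 4 -> FAULT, evict 3, frames=[4,6] (faults so far: 3)
  step 4: ref 6 -> HIT, frames=[4,6] (faults so far: 3)
  step 5: ref 6 -> HIT, frames=[4,6] (faults so far: 3)
  step 6: ref 4 -> HIT, frames=[4,6] (faults so far: 3)
  step 7: ref 5 -> FAULT, evict 4, frames=[5,6] (faults so far: 4)
  step 8: ref 2 -> FAULT, evict 6, frames=[5,2] (faults so far: 5)
  step 9: ref 3 -> FAULT, evict 2, frames=[5,3] (faults so far: 6)
  step 10: ref 5 -> HIT, frames=[5,3] (faults so far: 6)
  step 11: ref 2 -> FAULT, evict 3, frames=[5,2] (faults so far: 7)
  step 12: ref 1 -> FAULT, evict 2, frames=[5,1] (faults so far: 8)
  Optimal total faults: 8

Answer: 9 10 8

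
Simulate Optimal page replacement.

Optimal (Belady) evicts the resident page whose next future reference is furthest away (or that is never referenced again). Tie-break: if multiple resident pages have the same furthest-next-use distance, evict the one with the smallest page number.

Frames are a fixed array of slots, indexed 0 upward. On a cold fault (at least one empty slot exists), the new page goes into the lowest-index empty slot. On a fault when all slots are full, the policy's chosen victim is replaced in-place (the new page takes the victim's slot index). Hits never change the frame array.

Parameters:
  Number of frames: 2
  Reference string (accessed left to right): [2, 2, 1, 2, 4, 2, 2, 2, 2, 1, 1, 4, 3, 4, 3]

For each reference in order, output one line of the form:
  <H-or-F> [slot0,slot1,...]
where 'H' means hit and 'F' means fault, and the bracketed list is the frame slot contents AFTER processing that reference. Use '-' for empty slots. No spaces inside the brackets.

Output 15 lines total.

F [2,-]
H [2,-]
F [2,1]
H [2,1]
F [2,4]
H [2,4]
H [2,4]
H [2,4]
H [2,4]
F [1,4]
H [1,4]
H [1,4]
F [3,4]
H [3,4]
H [3,4]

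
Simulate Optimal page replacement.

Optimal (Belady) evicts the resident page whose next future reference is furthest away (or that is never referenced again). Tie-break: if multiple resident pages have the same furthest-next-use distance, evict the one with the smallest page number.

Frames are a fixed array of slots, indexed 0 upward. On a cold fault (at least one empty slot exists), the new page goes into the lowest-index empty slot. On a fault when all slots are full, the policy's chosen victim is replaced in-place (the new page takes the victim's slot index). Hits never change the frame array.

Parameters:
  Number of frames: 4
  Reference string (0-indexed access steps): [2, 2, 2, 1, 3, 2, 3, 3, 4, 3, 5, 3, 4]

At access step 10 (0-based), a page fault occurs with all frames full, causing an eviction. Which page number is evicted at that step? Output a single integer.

Answer: 1

Derivation:
Step 0: ref 2 -> FAULT, frames=[2,-,-,-]
Step 1: ref 2 -> HIT, frames=[2,-,-,-]
Step 2: ref 2 -> HIT, frames=[2,-,-,-]
Step 3: ref 1 -> FAULT, frames=[2,1,-,-]
Step 4: ref 3 -> FAULT, frames=[2,1,3,-]
Step 5: ref 2 -> HIT, frames=[2,1,3,-]
Step 6: ref 3 -> HIT, frames=[2,1,3,-]
Step 7: ref 3 -> HIT, frames=[2,1,3,-]
Step 8: ref 4 -> FAULT, frames=[2,1,3,4]
Step 9: ref 3 -> HIT, frames=[2,1,3,4]
Step 10: ref 5 -> FAULT, evict 1, frames=[2,5,3,4]
At step 10: evicted page 1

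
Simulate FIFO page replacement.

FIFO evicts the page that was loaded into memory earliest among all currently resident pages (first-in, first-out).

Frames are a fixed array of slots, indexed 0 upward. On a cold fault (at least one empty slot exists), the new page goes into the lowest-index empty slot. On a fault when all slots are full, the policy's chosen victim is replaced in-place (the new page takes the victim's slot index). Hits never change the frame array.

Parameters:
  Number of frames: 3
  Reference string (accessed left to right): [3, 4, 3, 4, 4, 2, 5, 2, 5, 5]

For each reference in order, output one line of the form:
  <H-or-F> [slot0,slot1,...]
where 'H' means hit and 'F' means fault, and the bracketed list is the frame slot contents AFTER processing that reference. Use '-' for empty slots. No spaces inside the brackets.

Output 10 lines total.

F [3,-,-]
F [3,4,-]
H [3,4,-]
H [3,4,-]
H [3,4,-]
F [3,4,2]
F [5,4,2]
H [5,4,2]
H [5,4,2]
H [5,4,2]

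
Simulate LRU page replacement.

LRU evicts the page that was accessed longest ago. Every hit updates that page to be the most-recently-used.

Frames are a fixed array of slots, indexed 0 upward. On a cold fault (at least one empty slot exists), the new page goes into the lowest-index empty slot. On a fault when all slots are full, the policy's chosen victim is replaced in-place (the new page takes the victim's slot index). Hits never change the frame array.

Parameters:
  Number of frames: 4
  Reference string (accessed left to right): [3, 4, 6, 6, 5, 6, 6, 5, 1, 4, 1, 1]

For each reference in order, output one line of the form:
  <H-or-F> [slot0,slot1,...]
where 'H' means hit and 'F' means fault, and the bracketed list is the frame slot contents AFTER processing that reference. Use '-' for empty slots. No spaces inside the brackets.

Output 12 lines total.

F [3,-,-,-]
F [3,4,-,-]
F [3,4,6,-]
H [3,4,6,-]
F [3,4,6,5]
H [3,4,6,5]
H [3,4,6,5]
H [3,4,6,5]
F [1,4,6,5]
H [1,4,6,5]
H [1,4,6,5]
H [1,4,6,5]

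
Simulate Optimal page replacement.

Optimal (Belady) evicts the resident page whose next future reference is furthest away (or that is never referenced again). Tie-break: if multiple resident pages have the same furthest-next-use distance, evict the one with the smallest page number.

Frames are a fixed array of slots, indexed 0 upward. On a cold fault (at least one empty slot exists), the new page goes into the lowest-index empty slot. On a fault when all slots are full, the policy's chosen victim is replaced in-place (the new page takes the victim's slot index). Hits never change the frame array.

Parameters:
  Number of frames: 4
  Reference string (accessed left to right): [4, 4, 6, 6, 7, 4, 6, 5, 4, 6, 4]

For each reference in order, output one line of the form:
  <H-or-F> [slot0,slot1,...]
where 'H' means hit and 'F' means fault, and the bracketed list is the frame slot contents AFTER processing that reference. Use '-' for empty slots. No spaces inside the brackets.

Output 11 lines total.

F [4,-,-,-]
H [4,-,-,-]
F [4,6,-,-]
H [4,6,-,-]
F [4,6,7,-]
H [4,6,7,-]
H [4,6,7,-]
F [4,6,7,5]
H [4,6,7,5]
H [4,6,7,5]
H [4,6,7,5]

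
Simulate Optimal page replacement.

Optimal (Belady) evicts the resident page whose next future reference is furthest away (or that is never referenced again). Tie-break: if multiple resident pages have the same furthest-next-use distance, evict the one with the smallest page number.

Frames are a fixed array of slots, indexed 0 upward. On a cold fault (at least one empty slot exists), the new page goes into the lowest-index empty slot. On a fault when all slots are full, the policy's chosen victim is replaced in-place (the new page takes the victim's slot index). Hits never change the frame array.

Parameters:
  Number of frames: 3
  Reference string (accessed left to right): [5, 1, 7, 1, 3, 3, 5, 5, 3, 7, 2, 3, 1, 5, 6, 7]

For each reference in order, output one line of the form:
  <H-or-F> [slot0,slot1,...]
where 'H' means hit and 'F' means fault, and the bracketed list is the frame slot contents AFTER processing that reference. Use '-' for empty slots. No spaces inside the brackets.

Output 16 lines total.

F [5,-,-]
F [5,1,-]
F [5,1,7]
H [5,1,7]
F [5,3,7]
H [5,3,7]
H [5,3,7]
H [5,3,7]
H [5,3,7]
H [5,3,7]
F [5,3,2]
H [5,3,2]
F [5,3,1]
H [5,3,1]
F [5,3,6]
F [5,7,6]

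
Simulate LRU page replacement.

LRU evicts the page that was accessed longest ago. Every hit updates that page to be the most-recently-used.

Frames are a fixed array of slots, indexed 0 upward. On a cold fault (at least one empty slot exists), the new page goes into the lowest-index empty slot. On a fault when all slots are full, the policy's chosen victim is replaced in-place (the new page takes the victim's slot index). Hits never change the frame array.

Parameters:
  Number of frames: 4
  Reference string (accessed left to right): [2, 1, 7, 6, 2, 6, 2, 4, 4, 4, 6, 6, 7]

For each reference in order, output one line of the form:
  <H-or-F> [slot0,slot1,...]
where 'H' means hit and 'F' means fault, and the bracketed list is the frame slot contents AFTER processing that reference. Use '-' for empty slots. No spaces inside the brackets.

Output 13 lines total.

F [2,-,-,-]
F [2,1,-,-]
F [2,1,7,-]
F [2,1,7,6]
H [2,1,7,6]
H [2,1,7,6]
H [2,1,7,6]
F [2,4,7,6]
H [2,4,7,6]
H [2,4,7,6]
H [2,4,7,6]
H [2,4,7,6]
H [2,4,7,6]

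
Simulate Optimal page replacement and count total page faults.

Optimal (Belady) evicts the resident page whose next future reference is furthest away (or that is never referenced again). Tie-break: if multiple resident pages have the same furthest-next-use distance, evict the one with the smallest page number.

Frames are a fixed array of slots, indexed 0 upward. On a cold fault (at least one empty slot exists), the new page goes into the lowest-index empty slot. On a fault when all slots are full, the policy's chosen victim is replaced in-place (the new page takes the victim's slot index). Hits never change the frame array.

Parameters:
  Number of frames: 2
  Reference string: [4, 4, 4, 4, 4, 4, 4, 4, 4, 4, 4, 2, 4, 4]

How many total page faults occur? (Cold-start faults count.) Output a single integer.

Step 0: ref 4 → FAULT, frames=[4,-]
Step 1: ref 4 → HIT, frames=[4,-]
Step 2: ref 4 → HIT, frames=[4,-]
Step 3: ref 4 → HIT, frames=[4,-]
Step 4: ref 4 → HIT, frames=[4,-]
Step 5: ref 4 → HIT, frames=[4,-]
Step 6: ref 4 → HIT, frames=[4,-]
Step 7: ref 4 → HIT, frames=[4,-]
Step 8: ref 4 → HIT, frames=[4,-]
Step 9: ref 4 → HIT, frames=[4,-]
Step 10: ref 4 → HIT, frames=[4,-]
Step 11: ref 2 → FAULT, frames=[4,2]
Step 12: ref 4 → HIT, frames=[4,2]
Step 13: ref 4 → HIT, frames=[4,2]
Total faults: 2

Answer: 2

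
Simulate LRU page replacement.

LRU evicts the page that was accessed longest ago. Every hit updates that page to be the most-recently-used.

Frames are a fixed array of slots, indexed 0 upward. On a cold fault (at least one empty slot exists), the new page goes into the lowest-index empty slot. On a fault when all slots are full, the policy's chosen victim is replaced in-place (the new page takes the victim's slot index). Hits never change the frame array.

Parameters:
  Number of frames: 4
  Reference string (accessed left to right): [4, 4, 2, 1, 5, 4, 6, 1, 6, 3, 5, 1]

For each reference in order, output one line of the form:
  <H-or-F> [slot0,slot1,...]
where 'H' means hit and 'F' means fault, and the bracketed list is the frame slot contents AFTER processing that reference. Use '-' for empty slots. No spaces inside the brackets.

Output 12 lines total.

F [4,-,-,-]
H [4,-,-,-]
F [4,2,-,-]
F [4,2,1,-]
F [4,2,1,5]
H [4,2,1,5]
F [4,6,1,5]
H [4,6,1,5]
H [4,6,1,5]
F [4,6,1,3]
F [5,6,1,3]
H [5,6,1,3]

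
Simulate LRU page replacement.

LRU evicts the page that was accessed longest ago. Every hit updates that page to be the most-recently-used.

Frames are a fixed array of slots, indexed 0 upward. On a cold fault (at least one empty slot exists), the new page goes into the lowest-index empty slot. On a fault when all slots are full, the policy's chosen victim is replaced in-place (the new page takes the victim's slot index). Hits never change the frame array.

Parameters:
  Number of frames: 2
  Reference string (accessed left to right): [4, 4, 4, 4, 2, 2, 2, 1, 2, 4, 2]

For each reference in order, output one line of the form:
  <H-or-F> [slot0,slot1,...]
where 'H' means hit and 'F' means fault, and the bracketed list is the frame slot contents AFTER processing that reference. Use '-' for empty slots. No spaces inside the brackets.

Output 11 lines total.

F [4,-]
H [4,-]
H [4,-]
H [4,-]
F [4,2]
H [4,2]
H [4,2]
F [1,2]
H [1,2]
F [4,2]
H [4,2]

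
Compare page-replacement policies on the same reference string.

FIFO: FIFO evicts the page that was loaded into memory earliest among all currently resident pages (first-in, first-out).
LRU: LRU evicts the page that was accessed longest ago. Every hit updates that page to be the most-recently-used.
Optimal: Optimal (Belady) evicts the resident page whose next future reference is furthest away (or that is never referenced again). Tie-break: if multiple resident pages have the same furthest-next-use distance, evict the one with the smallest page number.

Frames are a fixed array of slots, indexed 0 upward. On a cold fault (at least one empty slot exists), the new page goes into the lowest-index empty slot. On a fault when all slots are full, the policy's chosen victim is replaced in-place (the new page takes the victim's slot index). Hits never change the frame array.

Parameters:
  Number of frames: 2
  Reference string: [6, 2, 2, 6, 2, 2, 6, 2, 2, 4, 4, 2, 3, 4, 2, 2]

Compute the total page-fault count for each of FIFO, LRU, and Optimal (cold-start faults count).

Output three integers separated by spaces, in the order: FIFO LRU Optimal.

Answer: 5 6 5

Derivation:
--- FIFO ---
  step 0: ref 6 -> FAULT, frames=[6,-] (faults so far: 1)
  step 1: ref 2 -> FAULT, frames=[6,2] (faults so far: 2)
  step 2: ref 2 -> HIT, frames=[6,2] (faults so far: 2)
  step 3: ref 6 -> HIT, frames=[6,2] (faults so far: 2)
  step 4: ref 2 -> HIT, frames=[6,2] (faults so far: 2)
  step 5: ref 2 -> HIT, frames=[6,2] (faults so far: 2)
  step 6: ref 6 -> HIT, frames=[6,2] (faults so far: 2)
  step 7: ref 2 -> HIT, frames=[6,2] (faults so far: 2)
  step 8: ref 2 -> HIT, frames=[6,2] (faults so far: 2)
  step 9: ref 4 -> FAULT, evict 6, frames=[4,2] (faults so far: 3)
  step 10: ref 4 -> HIT, frames=[4,2] (faults so far: 3)
  step 11: ref 2 -> HIT, frames=[4,2] (faults so far: 3)
  step 12: ref 3 -> FAULT, evict 2, frames=[4,3] (faults so far: 4)
  step 13: ref 4 -> HIT, frames=[4,3] (faults so far: 4)
  step 14: ref 2 -> FAULT, evict 4, frames=[2,3] (faults so far: 5)
  step 15: ref 2 -> HIT, frames=[2,3] (faults so far: 5)
  FIFO total faults: 5
--- LRU ---
  step 0: ref 6 -> FAULT, frames=[6,-] (faults so far: 1)
  step 1: ref 2 -> FAULT, frames=[6,2] (faults so far: 2)
  step 2: ref 2 -> HIT, frames=[6,2] (faults so far: 2)
  step 3: ref 6 -> HIT, frames=[6,2] (faults so far: 2)
  step 4: ref 2 -> HIT, frames=[6,2] (faults so far: 2)
  step 5: ref 2 -> HIT, frames=[6,2] (faults so far: 2)
  step 6: ref 6 -> HIT, frames=[6,2] (faults so far: 2)
  step 7: ref 2 -> HIT, frames=[6,2] (faults so far: 2)
  step 8: ref 2 -> HIT, frames=[6,2] (faults so far: 2)
  step 9: ref 4 -> FAULT, evict 6, frames=[4,2] (faults so far: 3)
  step 10: ref 4 -> HIT, frames=[4,2] (faults so far: 3)
  step 11: ref 2 -> HIT, frames=[4,2] (faults so far: 3)
  step 12: ref 3 -> FAULT, evict 4, frames=[3,2] (faults so far: 4)
  step 13: ref 4 -> FAULT, evict 2, frames=[3,4] (faults so far: 5)
  step 14: ref 2 -> FAULT, evict 3, frames=[2,4] (faults so far: 6)
  step 15: ref 2 -> HIT, frames=[2,4] (faults so far: 6)
  LRU total faults: 6
--- Optimal ---
  step 0: ref 6 -> FAULT, frames=[6,-] (faults so far: 1)
  step 1: ref 2 -> FAULT, frames=[6,2] (faults so far: 2)
  step 2: ref 2 -> HIT, frames=[6,2] (faults so far: 2)
  step 3: ref 6 -> HIT, frames=[6,2] (faults so far: 2)
  step 4: ref 2 -> HIT, frames=[6,2] (faults so far: 2)
  step 5: ref 2 -> HIT, frames=[6,2] (faults so far: 2)
  step 6: ref 6 -> HIT, frames=[6,2] (faults so far: 2)
  step 7: ref 2 -> HIT, frames=[6,2] (faults so far: 2)
  step 8: ref 2 -> HIT, frames=[6,2] (faults so far: 2)
  step 9: ref 4 -> FAULT, evict 6, frames=[4,2] (faults so far: 3)
  step 10: ref 4 -> HIT, frames=[4,2] (faults so far: 3)
  step 11: ref 2 -> HIT, frames=[4,2] (faults so far: 3)
  step 12: ref 3 -> FAULT, evict 2, frames=[4,3] (faults so far: 4)
  step 13: ref 4 -> HIT, frames=[4,3] (faults so far: 4)
  step 14: ref 2 -> FAULT, evict 3, frames=[4,2] (faults so far: 5)
  step 15: ref 2 -> HIT, frames=[4,2] (faults so far: 5)
  Optimal total faults: 5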